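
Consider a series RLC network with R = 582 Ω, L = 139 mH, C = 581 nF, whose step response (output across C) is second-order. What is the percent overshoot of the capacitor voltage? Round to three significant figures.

%OS ≈ 9.77%

For a series RLC circuit (capacitor voltage as output), ω_n = 1/√(LC) = 1/√(139 mH · 581 nF) = 3520 rad/s.
ζ = (R/2)·√(C/L) = (582/2)·√(581 nF/139 mH) = 0.595.
%OS = 100 e^{−πζ/√(1−ζ²)} with ζ = 0.595 gives 9.77%.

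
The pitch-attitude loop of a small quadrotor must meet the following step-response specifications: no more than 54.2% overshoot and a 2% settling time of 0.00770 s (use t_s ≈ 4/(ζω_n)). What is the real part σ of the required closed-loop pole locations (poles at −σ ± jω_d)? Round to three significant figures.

The settling-time spec alone fixes σ = ζω_n = 4/t_s = 4/0.00770 = 519.
(Overshoot then fixes ζ = 0.191 and hence ω_d = σ·√(1−ζ²)/ζ = 2660 rad/s.)

σ ≈ 519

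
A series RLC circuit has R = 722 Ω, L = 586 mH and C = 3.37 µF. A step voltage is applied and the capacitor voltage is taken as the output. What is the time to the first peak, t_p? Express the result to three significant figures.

For a series RLC circuit (capacitor voltage as output), ω_n = 1/√(LC) = 1/√(586 mH · 3.37 µF) = 712 rad/s.
ζ = (R/2)·√(C/L) = (722/2)·√(3.37 µF/586 mH) = 0.866.
ω_d = 712·√(1 − 0.866²) = 356 rad/s. t_p = π/ω_d = 0.00882 s.

t_p ≈ 0.00882 s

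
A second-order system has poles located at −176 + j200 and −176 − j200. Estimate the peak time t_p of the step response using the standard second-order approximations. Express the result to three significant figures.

t_p ≈ 0.0157 s

t_p = π/ω_d with ω_d = 200 (the imaginary part), so t_p = 0.0157 s.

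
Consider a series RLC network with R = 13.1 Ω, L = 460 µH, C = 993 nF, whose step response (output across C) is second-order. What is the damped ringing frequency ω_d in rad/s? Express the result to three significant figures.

ω_d ≈ 44600 rad/s

For a series RLC circuit (capacitor voltage as output), ω_n = 1/√(LC) = 1/√(460 µH · 993 nF) = 46800 rad/s.
ζ = (R/2)·√(C/L) = (13.1/2)·√(993 nF/460 µH) = 0.304.
ω_d = ω_n√(1−ζ²) = 44600 rad/s.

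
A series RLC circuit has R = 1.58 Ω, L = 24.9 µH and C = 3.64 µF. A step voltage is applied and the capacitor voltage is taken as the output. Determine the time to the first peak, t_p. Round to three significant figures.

For a series RLC circuit (capacitor voltage as output), ω_n = 1/√(LC) = 1/√(24.9 µH · 3.64 µF) = 105000 rad/s.
ζ = (R/2)·√(C/L) = (1.58/2)·√(3.64 µF/24.9 µH) = 0.302.
ω_d = ω_n√(1−ζ²) = 100000 rad/s. t_p = π/ω_d = 0.0000314 s.

t_p ≈ 0.0000314 s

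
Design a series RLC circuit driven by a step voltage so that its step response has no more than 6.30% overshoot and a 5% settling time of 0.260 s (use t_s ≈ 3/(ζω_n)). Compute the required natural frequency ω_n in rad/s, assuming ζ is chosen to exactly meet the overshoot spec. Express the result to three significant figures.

From %OS = 100·exp(−πζ/√(1−ζ²)), invert to get ζ = −ln(OS)/√(π² + ln²(OS)) with OS = 0.0630.
−ln 0.0630 = 2.765, so ζ = 2.765/√(π² + 7.643) = 0.661.
From t_s ≈ 3/(ζω_n): ω_n = 3/(ζ·t_s) = 3/(0.661·0.260) = 17.5 rad/s.

ω_n ≈ 17.5 rad/s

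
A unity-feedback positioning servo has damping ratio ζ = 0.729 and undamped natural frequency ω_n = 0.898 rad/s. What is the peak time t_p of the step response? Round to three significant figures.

The damped frequency is ω_d = ω_n√(1−ζ²) = 0.898·√(1−0.531) = 0.615 rad/s.
Peak time t_p = π/ω_d = π/0.615 = 5.11 s.

t_p ≈ 5.11 s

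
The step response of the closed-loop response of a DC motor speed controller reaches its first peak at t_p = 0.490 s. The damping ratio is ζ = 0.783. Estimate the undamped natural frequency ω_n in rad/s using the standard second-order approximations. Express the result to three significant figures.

ω_n ≈ 10.3 rad/s

Peak time t_p = π/ω_d, so ω_d = π/t_p = π/0.490 = 6.41 rad/s.
ω_n = ω_d/√(1−ζ²) = 6.41/√0.387 = 10.3 rad/s.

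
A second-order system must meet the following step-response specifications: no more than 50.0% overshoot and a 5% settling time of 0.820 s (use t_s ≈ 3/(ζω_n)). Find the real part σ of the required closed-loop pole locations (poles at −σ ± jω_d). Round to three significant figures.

The settling-time spec alone fixes σ = ζω_n = 3/t_s = 3/0.820 = 3.66.
(Overshoot then fixes ζ = 0.215 and hence ω_d = σ·√(1−ζ²)/ζ = 16.6 rad/s.)

σ ≈ 3.66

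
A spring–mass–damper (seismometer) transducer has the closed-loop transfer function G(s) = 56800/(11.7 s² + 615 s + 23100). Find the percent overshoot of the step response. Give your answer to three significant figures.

%OS ≈ 9.98%

Dividing through by 11.7: denominator becomes s² + 52.56 s + 1974.
So ω_n = √1974 = 44.4 rad/s and ζ = 52.56/(2·44.4) = 0.591.
Overshoot: exp(−π·0.591/√(1−0.591²)) = 0.0998, i.e. 9.98%.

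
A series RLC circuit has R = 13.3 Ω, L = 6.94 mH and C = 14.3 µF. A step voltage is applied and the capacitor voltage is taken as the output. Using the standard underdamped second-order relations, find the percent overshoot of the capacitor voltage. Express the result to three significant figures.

%OS ≈ 37.0%

For a series RLC circuit (capacitor voltage as output), ω_n = 1/√(LC) = 1/√(6.94 mH · 14.3 µF) = 3170 rad/s.
ζ = (R/2)·√(C/L) = (13.3/2)·√(14.3 µF/6.94 mH) = 0.302.
%OS = 100 e^{−πζ/√(1−ζ²)} with ζ = 0.302 gives 37.0%.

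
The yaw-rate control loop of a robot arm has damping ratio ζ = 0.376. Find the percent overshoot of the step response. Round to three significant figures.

For an underdamped second-order system, %OS = 100·exp(−πζ/√(1−ζ²)).
πζ/√(1−ζ²) = π·0.376/√(1−0.141) = 1.275, so %OS = 100·e^(−1.275) = 27.9%.

%OS ≈ 27.9%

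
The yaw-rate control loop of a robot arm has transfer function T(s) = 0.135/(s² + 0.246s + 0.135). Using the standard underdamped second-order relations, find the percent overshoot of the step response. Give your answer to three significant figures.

ω_n = √0.135 = 0.367 rad/s; ζ = 0.246/(2·0.367) = 0.335.
%OS = 100·exp(−πζ/√(1−ζ²)) = 32.8%.

%OS ≈ 32.8%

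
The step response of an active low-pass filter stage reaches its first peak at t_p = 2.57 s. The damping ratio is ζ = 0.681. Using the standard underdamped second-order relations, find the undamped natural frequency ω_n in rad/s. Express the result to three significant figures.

ω_n ≈ 1.67 rad/s

Peak time t_p = π/ω_d, so ω_d = π/t_p = π/2.57 = 1.22 rad/s.
ω_n = ω_d/√(1−ζ²) = 1.22/√0.536 = 1.67 rad/s.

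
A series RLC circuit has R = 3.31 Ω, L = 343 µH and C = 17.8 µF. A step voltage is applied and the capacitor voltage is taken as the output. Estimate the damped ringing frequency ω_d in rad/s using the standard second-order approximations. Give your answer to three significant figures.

ω_d ≈ 11900 rad/s

For a series RLC circuit (capacitor voltage as output), ω_n = 1/√(LC) = 1/√(343 µH · 17.8 µF) = 12800 rad/s.
ζ = (R/2)·√(C/L) = (3.31/2)·√(17.8 µF/343 µH) = 0.377.
The damped frequency ω_d = ω_n√(1−ζ²) = 11900 rad/s.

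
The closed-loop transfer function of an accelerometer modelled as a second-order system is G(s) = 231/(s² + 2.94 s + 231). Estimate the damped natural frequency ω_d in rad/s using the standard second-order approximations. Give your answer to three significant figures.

ω_d ≈ 15.1 rad/s

Comparing the denominator to s² + 2ζω_n s + ω_n²: ω_n = √231 = 15.2 rad/s, and 2ζω_n = 2.94 so ζ = 2.94/(2·15.2) = 0.0967.
ω_d = ω_n√(1−ζ²) = 15.1 rad/s.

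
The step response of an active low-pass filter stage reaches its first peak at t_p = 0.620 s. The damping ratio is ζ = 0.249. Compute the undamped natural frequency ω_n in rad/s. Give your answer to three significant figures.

ω_n ≈ 5.23 rad/s

Peak time t_p = π/ω_d, so ω_d = π/t_p = π/0.620 = 5.07 rad/s.
ω_n = ω_d/√(1−ζ²) = 5.07/√0.938 = 5.23 rad/s.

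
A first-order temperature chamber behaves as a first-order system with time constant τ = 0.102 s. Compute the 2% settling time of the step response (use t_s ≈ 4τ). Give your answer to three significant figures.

t_s ≈ 4τ = 0.408 s.

t_s ≈ 0.408 s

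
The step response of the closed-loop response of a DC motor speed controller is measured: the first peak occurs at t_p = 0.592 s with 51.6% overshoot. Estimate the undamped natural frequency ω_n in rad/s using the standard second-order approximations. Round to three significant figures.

ζ from %OS: ζ = |ln 0.516|/√(π²+ln²0.516) = 0.206.
t_p = π/ω_d ⇒ ω_d = 5.31 rad/s; then ω_n = ω_d/√(1−ζ²) = 5.42 rad/s.

ω_n ≈ 5.42 rad/s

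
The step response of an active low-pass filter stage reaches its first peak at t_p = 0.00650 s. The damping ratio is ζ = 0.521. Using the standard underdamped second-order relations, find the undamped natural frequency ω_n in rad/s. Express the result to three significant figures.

ω_n ≈ 566 rad/s

Peak time t_p = π/ω_d, so ω_d = π/t_p = π/0.00650 = 483 rad/s.
ω_n = ω_d/√(1−ζ²) = 483/√0.729 = 566 rad/s.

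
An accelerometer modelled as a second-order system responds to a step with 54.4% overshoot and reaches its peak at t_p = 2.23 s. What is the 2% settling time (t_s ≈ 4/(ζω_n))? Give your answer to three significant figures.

t_s ≈ 14.7 s

The overshoot fixes ζ = −ln(OS)/√(π²+ln²(OS)) = 0.190.
From t_p = π/ω_d, ω_d = π/2.23 = 1.41 rad/s, so ω_n = ω_d/√(1−ζ²) = 1.43 rad/s.
t_s ≈ 4/(ζω_n) = 4/(0.190·1.43) = 14.7 s.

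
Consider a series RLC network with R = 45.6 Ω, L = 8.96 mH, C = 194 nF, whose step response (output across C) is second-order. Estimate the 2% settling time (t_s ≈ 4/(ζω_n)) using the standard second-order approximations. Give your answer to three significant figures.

For a series RLC circuit (capacitor voltage as output), ω_n = 1/√(LC) = 1/√(8.96 mH · 194 nF) = 24000 rad/s.
ζ = (R/2)·√(C/L) = (45.6/2)·√(194 nF/8.96 mH) = 0.106.
t_s ≈ 4/(ζω_n) = 0.00157 s.

t_s ≈ 0.00157 s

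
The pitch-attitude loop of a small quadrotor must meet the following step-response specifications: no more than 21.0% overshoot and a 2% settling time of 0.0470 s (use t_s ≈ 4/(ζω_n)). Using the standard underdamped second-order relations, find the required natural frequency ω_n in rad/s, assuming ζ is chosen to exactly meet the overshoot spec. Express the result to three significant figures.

ω_n ≈ 191 rad/s

ζ = −ln(OS)/√(π² + (ln OS)²). With OS = 0.210, ln OS = −1.561 and ζ = 1.561/3.508 = 0.445.
From t_s ≈ 4/(ζω_n): ω_n = 4/(ζ·t_s) = 4/(0.445·0.0470) = 191 rad/s.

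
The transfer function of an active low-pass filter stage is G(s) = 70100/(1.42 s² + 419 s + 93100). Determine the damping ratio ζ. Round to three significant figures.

Dividing through by 1.42: denominator becomes s² + 295.1 s + 65560.
So ω_n = √65560 = 256 rad/s and ζ = 295.1/(2·256) = 0.576.

ζ ≈ 0.576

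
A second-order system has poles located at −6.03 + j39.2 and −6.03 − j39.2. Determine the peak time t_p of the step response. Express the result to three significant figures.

t_p ≈ 0.0801 s

t_p = π/ω_d with ω_d = 39.2 (the imaginary part), so t_p = 0.0801 s.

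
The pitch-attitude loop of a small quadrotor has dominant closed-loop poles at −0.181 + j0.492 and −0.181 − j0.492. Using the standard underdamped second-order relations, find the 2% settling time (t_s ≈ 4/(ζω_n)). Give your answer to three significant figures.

t_s ≈ 22.1 s

For poles at −σ ± jω_d, ζω_n = σ = 0.181, so t_s ≈ 4/σ = 22.1 s.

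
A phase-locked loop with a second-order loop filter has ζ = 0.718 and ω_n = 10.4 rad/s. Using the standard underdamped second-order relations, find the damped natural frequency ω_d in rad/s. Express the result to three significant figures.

ω_d ≈ 7.24 rad/s

ω_d = ω_n√(1−ζ²) = 10.4·√0.484 = 7.24 rad/s.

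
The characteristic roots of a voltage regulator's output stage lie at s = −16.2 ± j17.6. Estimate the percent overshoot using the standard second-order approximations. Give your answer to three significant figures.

The poles are at −σ ± jω_d with σ = 16.2 and ω_d = 17.6, so ω_n = √(σ²+ω_d²) = 23.9 rad/s and ζ = σ/ω_n = 0.677.
%OS = 100 e^{−πζ/√(1−ζ²)} with ζ = 0.677 gives 5.55%.

%OS ≈ 5.55%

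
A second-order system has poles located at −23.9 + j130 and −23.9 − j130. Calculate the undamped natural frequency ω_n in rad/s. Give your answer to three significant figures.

With σ = 23.9, ω_d = 130: ω_n = √(σ²+ω_d²) = 132 rad/s, ζ = σ/ω_n = 0.181.

ω_n ≈ 132 rad/s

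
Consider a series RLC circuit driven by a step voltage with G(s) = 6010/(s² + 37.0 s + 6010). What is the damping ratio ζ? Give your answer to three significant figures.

ζ ≈ 0.239

ω_n = √6010 = 77.5 rad/s; ζ = 37.0/(2·77.5) = 0.239.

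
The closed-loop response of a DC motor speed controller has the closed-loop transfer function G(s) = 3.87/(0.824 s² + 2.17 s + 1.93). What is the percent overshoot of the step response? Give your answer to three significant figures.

%OS ≈ 0.497%

Dividing through by 0.824: denominator becomes s² + 2.633 s + 2.342.
So ω_n = √2.342 = 1.53 rad/s and ζ = 2.633/(2·1.53) = 0.860.
%OS = 100·exp(−πζ/√(1−ζ²)) = 0.497%.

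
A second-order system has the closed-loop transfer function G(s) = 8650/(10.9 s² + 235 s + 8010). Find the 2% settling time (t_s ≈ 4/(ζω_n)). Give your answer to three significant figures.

Dividing through by 10.9: denominator becomes s² + 21.56 s + 734.9.
So ω_n = √734.9 = 27.1 rad/s and ζ = 21.56/(2·27.1) = 0.398.
t_s ≈ 4/(ζω_n) = 0.371 s.

t_s ≈ 0.371 s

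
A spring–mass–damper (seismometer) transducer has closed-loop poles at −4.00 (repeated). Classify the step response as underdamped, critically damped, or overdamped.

Since there is a repeated negative-real pole, the response is critically damped.

critically damped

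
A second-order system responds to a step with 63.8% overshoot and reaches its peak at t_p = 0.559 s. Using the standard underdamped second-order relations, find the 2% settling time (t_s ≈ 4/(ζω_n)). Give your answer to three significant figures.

t_s ≈ 4.98 s

ζ from %OS: ζ = |ln 0.638|/√(π²+ln²0.638) = 0.142.
t_p = π/ω_d ⇒ ω_d = 5.62 rad/s; then ω_n = ω_d/√(1−ζ²) = 5.68 rad/s.
t_s ≈ 4/(ζω_n) = 4/(0.142·5.68) = 4.98 s.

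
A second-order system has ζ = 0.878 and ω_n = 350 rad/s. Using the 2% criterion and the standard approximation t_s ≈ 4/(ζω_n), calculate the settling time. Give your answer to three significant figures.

t_s ≈ 4/(ζω_n) = 4/(0.878 × 350) = 0.0130 s.

t_s ≈ 0.0130 s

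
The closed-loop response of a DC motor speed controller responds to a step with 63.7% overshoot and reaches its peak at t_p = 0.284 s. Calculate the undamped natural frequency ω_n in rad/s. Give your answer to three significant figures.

The overshoot fixes ζ = −ln(OS)/√(π²+ln²(OS)) = 0.142.
From t_p = π/ω_d, ω_d = π/0.284 = 11.1 rad/s, so ω_n = ω_d/√(1−ζ²) = 11.2 rad/s.

ω_n ≈ 11.2 rad/s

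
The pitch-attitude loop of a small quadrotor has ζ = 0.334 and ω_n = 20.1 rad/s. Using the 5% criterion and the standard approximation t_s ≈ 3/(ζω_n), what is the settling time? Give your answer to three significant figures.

t_s ≈ 3/(ζω_n) = 3/(0.334 × 20.1) = 0.447 s.

t_s ≈ 0.447 s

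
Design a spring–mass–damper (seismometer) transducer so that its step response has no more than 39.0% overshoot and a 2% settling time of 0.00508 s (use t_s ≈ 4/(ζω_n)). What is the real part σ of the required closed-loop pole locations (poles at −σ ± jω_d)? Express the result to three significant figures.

σ ≈ 787

The settling-time spec alone fixes σ = ζω_n = 4/t_s = 4/0.00508 = 787.
(Overshoot then fixes ζ = 0.287 and hence ω_d = σ·√(1−ζ²)/ζ = 2630 rad/s.)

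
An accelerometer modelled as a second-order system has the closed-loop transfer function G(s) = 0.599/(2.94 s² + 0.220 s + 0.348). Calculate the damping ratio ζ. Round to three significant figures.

Dividing through by 2.94: denominator becomes s² + 0.07483 s + 0.1184.
So ω_n = √0.1184 = 0.344 rad/s and ζ = 0.07483/(2·0.344) = 0.109.

ζ ≈ 0.109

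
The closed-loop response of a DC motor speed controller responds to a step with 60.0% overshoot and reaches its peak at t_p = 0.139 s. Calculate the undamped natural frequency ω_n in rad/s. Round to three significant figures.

The overshoot fixes ζ = −ln(OS)/√(π²+ln²(OS)) = 0.160.
From t_p = π/ω_d, ω_d = π/0.139 = 22.6 rad/s, so ω_n = ω_d/√(1−ζ²) = 22.9 rad/s.

ω_n ≈ 22.9 rad/s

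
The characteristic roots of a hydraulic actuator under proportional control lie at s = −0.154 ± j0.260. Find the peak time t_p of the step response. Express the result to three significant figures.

t_p ≈ 12.1 s

t_p = π/ω_d with ω_d = 0.260 (the imaginary part), so t_p = 12.1 s.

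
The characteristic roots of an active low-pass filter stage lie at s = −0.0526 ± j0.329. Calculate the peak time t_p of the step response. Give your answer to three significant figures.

t_p = π/ω_d with ω_d = 0.329 (the imaginary part), so t_p = 9.55 s.

t_p ≈ 9.55 s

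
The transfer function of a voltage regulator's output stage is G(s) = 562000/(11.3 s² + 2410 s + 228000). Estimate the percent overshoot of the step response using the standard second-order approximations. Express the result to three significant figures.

%OS ≈ 2.82%

Dividing through by 11.3: denominator becomes s² + 213.3 s + 20180.
So ω_n = √20180 = 142 rad/s and ζ = 213.3/(2·142) = 0.751.
%OS = 100·exp(−πζ/√(1−ζ²)) = 2.82%.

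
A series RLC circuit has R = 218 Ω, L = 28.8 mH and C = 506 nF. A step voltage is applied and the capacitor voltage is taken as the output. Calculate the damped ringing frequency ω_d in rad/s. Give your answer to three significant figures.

ω_d ≈ 7370 rad/s

For a series RLC circuit (capacitor voltage as output), ω_n = 1/√(LC) = 1/√(28.8 mH · 506 nF) = 8280 rad/s.
ζ = (R/2)·√(C/L) = (218/2)·√(506 nF/28.8 mH) = 0.457.
The damped frequency ω_d = ω_n√(1−ζ²) = 7370 rad/s.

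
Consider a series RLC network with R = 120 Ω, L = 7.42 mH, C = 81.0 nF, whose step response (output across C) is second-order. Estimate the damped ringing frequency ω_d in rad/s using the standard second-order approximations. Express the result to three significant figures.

For a series RLC circuit (capacitor voltage as output), ω_n = 1/√(LC) = 1/√(7.42 mH · 81.0 nF) = 40800 rad/s.
ζ = (R/2)·√(C/L) = (120/2)·√(81.0 nF/7.42 mH) = 0.198.
ω_d = 40800·√(1 − 0.198²) = 40000 rad/s.

ω_d ≈ 40000 rad/s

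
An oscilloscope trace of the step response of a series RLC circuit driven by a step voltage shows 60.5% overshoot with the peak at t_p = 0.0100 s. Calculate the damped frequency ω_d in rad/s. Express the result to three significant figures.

ω_d ≈ 314 rad/s

t_p = π/ω_d, so ω_d = π/0.0100 = 314 rad/s.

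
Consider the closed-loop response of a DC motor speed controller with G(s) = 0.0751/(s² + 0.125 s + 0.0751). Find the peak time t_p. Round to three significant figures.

Comparing the denominator to s² + 2ζω_n s + ω_n²: ω_n = √0.0751 = 0.274 rad/s, and 2ζω_n = 0.125 so ζ = 0.125/(2·0.274) = 0.228.
ω_d = 0.274·√(1 − 0.228²) = 0.267 rad/s. Then t_p = π/ω_d = 11.8 s.

t_p ≈ 11.8 s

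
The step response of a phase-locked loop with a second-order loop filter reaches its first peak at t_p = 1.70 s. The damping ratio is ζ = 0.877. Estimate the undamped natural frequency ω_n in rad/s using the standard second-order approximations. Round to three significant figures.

ω_n ≈ 3.85 rad/s

Peak time t_p = π/ω_d, so ω_d = π/t_p = π/1.70 = 1.85 rad/s.
ω_n = ω_d/√(1−ζ²) = 1.85/√0.231 = 3.85 rad/s.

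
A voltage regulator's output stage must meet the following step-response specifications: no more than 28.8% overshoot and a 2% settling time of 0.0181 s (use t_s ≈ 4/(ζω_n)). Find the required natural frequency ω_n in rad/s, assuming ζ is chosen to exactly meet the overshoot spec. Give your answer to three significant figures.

ω_n ≈ 600 rad/s

ζ = −ln(OS)/√(π² + (ln OS)²). With OS = 0.288, ln OS = −1.245 and ζ = 1.245/3.379 = 0.368.
From t_s ≈ 4/(ζω_n): ω_n = 4/(ζ·t_s) = 4/(0.368·0.0181) = 600 rad/s.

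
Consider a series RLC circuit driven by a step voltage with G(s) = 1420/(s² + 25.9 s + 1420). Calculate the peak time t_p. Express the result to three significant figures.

t_p ≈ 0.0888 s

Matching coefficients with s² + 2ζω_n s + ω_n² gives ω_n² = 1420 ⇒ ω_n = 37.7 rad/s, and ζ = 25.9/(2ω_n) = 0.344.
The damped frequency ω_d = ω_n√(1−ζ²) = 35.4 rad/s. Then t_p = π/ω_d = 0.0888 s.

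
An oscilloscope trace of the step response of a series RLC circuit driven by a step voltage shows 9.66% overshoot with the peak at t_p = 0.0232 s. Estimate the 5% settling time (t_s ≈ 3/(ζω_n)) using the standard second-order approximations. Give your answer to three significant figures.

t_s ≈ 0.0298 s

ζ from %OS: ζ = |ln 0.0966|/√(π²+ln²0.0966) = 0.597.
t_p = π/ω_d ⇒ ω_d = 135 rad/s; then ω_n = ω_d/√(1−ζ²) = 169 rad/s.
t_s ≈ 3/(ζω_n) = 3/(0.597·169) = 0.0298 s.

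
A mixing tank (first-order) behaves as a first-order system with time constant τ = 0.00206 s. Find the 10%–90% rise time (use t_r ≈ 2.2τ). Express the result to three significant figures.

t_r ≈ 0.00453 s

t_r ≈ 2.2τ = 0.00453 s.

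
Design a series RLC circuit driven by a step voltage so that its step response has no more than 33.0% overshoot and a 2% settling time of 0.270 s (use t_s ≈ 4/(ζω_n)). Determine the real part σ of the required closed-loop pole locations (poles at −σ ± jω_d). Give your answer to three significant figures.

σ ≈ 14.8

The settling-time spec alone fixes σ = ζω_n = 4/t_s = 4/0.270 = 14.8.
(Overshoot then fixes ζ = 0.333 and hence ω_d = σ·√(1−ζ²)/ζ = 42.0 rad/s.)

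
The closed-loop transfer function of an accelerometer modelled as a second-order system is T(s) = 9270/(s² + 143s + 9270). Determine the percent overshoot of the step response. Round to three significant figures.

%OS ≈ 3.07%

Comparing the denominator to s² + 2ζω_n s + ω_n²: ω_n = √9270 = 96.3 rad/s, and 2ζω_n = 143 so ζ = 143/(2·96.3) = 0.743.
Overshoot: exp(−π·0.743/√(1−0.743²)) = 0.0307, i.e. 3.07%.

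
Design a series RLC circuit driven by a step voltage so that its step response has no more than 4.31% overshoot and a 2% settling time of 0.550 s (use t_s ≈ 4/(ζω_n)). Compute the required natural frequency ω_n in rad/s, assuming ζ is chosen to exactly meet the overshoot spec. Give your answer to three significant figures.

ω_n ≈ 10.3 rad/s

Inverting the overshoot relation: ζ = |ln 0.0431|/√(π² + ln²0.0431) = 0.707.
From t_s ≈ 4/(ζω_n): ω_n = 4/(ζ·t_s) = 4/(0.707·0.550) = 10.3 rad/s.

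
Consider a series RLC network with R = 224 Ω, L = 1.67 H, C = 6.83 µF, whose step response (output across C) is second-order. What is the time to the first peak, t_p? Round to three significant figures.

t_p ≈ 0.0109 s

For a series RLC circuit (capacitor voltage as output), ω_n = 1/√(LC) = 1/√(1.67 H · 6.83 µF) = 296 rad/s.
ζ = (R/2)·√(C/L) = (224/2)·√(6.83 µF/1.67 H) = 0.227.
The damped frequency ω_d = ω_n√(1−ζ²) = 288 rad/s. t_p = π/ω_d = 0.0109 s.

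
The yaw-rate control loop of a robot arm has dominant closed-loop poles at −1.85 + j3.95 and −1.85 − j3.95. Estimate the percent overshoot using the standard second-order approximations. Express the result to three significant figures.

The poles are at −σ ± jω_d with σ = 1.85 and ω_d = 3.95, so ω_n = √(σ²+ω_d²) = 4.36 rad/s and ζ = σ/ω_n = 0.424.
%OS = 100 e^{−πζ/√(1−ζ²)} with ζ = 0.424 gives 23.0%.

%OS ≈ 23.0%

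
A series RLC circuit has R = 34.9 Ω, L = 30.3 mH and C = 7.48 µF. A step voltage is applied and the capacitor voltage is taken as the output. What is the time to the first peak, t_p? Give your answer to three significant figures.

t_p ≈ 0.00156 s

For a series RLC circuit (capacitor voltage as output), ω_n = 1/√(LC) = 1/√(30.3 mH · 7.48 µF) = 2100 rad/s.
ζ = (R/2)·√(C/L) = (34.9/2)·√(7.48 µF/30.3 mH) = 0.274.
The damped frequency ω_d = ω_n√(1−ζ²) = 2020 rad/s. t_p = π/ω_d = 0.00156 s.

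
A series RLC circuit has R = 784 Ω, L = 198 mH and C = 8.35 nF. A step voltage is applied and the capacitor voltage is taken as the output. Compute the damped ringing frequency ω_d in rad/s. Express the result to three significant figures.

For a series RLC circuit (capacitor voltage as output), ω_n = 1/√(LC) = 1/√(198 mH · 8.35 nF) = 24600 rad/s.
ζ = (R/2)·√(C/L) = (784/2)·√(8.35 nF/198 mH) = 0.0805.
ω_d = ω_n√(1−ζ²) = 24500 rad/s.

ω_d ≈ 24500 rad/s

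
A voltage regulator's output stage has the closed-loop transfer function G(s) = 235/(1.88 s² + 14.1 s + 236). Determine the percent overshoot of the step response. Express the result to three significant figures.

%OS ≈ 32.8%

Dividing through by 1.88: denominator becomes s² + 7.500 s + 125.5.
So ω_n = √125.5 = 11.2 rad/s and ζ = 7.500/(2·11.2) = 0.335.
%OS = 100·exp(−πζ/√(1−ζ²)) = 32.8%.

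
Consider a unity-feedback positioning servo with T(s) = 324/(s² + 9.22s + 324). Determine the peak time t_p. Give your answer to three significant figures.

ω_n = √324 = 18.0 rad/s; ζ = 9.22/(2·18.0) = 0.256.
ω_d = 18.0·√(1 − 0.256²) = 17.4 rad/s. Then t_p = π/ω_d = 0.181 s.

t_p ≈ 0.181 s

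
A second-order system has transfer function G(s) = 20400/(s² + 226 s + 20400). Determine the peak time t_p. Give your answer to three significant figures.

Comparing the denominator to s² + 2ζω_n s + ω_n²: ω_n = √20400 = 143 rad/s, and 2ζω_n = 226 so ζ = 226/(2·143) = 0.791.
ω_d = 143·√(1 − 0.791²) = 87.4 rad/s. Then t_p = π/ω_d = 0.0360 s.

t_p ≈ 0.0360 s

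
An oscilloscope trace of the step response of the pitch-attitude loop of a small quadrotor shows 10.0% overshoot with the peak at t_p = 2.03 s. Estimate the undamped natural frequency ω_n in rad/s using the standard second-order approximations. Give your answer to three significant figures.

The overshoot fixes ζ = −ln(OS)/√(π²+ln²(OS)) = 0.591.
t_p = π/ω_d ⇒ ω_d = 1.55 rad/s; then ω_n = ω_d/√(1−ζ²) = 1.92 rad/s.

ω_n ≈ 1.92 rad/s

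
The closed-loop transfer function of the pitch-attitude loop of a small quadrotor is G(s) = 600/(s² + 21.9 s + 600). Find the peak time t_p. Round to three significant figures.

t_p ≈ 0.143 s

ω_n = √600 = 24.5 rad/s; ζ = 21.9/(2·24.5) = 0.447.
The damped frequency ω_d = ω_n√(1−ζ²) = 21.9 rad/s. Then t_p = π/ω_d = 0.143 s.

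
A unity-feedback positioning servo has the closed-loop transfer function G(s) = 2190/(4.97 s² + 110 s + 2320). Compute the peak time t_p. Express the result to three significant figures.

Dividing through by 4.97: denominator becomes s² + 22.13 s + 466.8.
So ω_n = √466.8 = 21.6 rad/s and ζ = 22.13/(2·21.6) = 0.512.
The damped frequency ω_d = ω_n√(1−ζ²) = 18.6 rad/s. t_p = π/ω_d = 0.169 s.

t_p ≈ 0.169 s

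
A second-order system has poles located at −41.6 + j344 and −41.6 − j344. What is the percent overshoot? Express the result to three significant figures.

With σ = 41.6, ω_d = 344: ω_n = √(σ²+ω_d²) = 347 rad/s, ζ = σ/ω_n = 0.120.
%OS = 100 e^{−πζ/√(1−ζ²)} with ζ = 0.120 gives 68.4%.

%OS ≈ 68.4%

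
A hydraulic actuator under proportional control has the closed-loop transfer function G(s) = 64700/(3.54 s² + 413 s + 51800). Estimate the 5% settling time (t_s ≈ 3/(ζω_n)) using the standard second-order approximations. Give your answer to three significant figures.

Dividing through by 3.54: denominator becomes s² + 116.7 s + 14630.
So ω_n = √14630 = 121 rad/s and ζ = 116.7/(2·121) = 0.482.
t_s ≈ 3/(ζω_n) = 0.0514 s.

t_s ≈ 0.0514 s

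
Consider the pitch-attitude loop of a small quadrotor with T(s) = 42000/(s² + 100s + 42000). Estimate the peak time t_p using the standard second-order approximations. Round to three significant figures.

t_p ≈ 0.0158 s

Matching coefficients with s² + 2ζω_n s + ω_n² gives ω_n² = 42000 ⇒ ω_n = 205 rad/s, and ζ = 100/(2ω_n) = 0.244.
ω_d = ω_n√(1−ζ²) = 199 rad/s. Then t_p = π/ω_d = 0.0158 s.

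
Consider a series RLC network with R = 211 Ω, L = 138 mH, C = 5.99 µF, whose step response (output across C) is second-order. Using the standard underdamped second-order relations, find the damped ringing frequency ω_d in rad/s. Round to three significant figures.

For a series RLC circuit (capacitor voltage as output), ω_n = 1/√(LC) = 1/√(138 mH · 5.99 µF) = 1100 rad/s.
ζ = (R/2)·√(C/L) = (211/2)·√(5.99 µF/138 mH) = 0.695.
ω_d = ω_n√(1−ζ²) = 791 rad/s.

ω_d ≈ 791 rad/s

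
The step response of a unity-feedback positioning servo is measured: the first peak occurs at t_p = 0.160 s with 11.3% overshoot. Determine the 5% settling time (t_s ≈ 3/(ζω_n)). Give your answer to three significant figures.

The overshoot fixes ζ = −ln(OS)/√(π²+ln²(OS)) = 0.570.
t_p = π/ω_d ⇒ ω_d = 19.6 rad/s; then ω_n = ω_d/√(1−ζ²) = 23.9 rad/s.
t_s ≈ 3/(ζω_n) = 3/(0.570·23.9) = 0.220 s.

t_s ≈ 0.220 s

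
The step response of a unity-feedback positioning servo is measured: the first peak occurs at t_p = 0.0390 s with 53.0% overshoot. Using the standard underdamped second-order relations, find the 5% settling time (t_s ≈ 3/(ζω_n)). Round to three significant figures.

ζ from %OS: ζ = |ln 0.530|/√(π²+ln²0.530) = 0.198.
From t_p = π/ω_d, ω_d = π/0.0390 = 80.6 rad/s, so ω_n = ω_d/√(1−ζ²) = 82.2 rad/s.
t_s ≈ 3/(ζω_n) = 3/(0.198·82.2) = 0.184 s.

t_s ≈ 0.184 s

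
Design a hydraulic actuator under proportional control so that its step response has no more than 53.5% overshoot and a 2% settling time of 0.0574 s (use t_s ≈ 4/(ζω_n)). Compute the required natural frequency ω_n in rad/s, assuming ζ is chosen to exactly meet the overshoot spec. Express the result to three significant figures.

From %OS = 100·exp(−πζ/√(1−ζ²)), invert to get ζ = −ln(OS)/√(π² + ln²(OS)) with OS = 0.535.
−ln 0.535 = 0.6255, so ζ = 0.6255/√(π² + 0.3912) = 0.195.
Then ω_n = 4/(ζ t_s) = 4/(0.195 × 0.0574) = 357 rad/s.

ω_n ≈ 357 rad/s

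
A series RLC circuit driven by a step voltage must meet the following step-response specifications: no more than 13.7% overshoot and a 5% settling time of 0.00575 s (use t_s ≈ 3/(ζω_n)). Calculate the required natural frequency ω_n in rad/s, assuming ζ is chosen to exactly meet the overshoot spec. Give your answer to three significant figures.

ω_n ≈ 976 rad/s

ζ = −ln(OS)/√(π² + (ln OS)²). With OS = 0.137, ln OS = −1.988 and ζ = 1.988/3.718 = 0.535.
From t_s ≈ 3/(ζω_n): ω_n = 3/(ζ·t_s) = 3/(0.535·0.00575) = 976 rad/s.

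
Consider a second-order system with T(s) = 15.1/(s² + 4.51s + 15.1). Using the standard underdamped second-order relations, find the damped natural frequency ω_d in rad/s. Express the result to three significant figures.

Comparing the denominator to s² + 2ζω_n s + ω_n²: ω_n = √15.1 = 3.89 rad/s, and 2ζω_n = 4.51 so ζ = 4.51/(2·3.89) = 0.580.
The damped frequency ω_d = ω_n√(1−ζ²) = 3.16 rad/s.

ω_d ≈ 3.16 rad/s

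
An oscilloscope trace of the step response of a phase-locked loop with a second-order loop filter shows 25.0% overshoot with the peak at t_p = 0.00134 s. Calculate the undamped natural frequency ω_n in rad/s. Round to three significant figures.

From the overshoot, ζ = −ln(OS)/√(π²+ln²(OS)) = 0.404.
From t_p = π/ω_d, ω_d = π/0.00134 = 2340 rad/s, so ω_n = ω_d/√(1−ζ²) = 2560 rad/s.

ω_n ≈ 2560 rad/s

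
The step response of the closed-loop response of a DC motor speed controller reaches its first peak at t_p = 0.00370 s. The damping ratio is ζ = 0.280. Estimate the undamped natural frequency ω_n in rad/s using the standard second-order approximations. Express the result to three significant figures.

Peak time t_p = π/ω_d, so ω_d = π/t_p = π/0.00370 = 849 rad/s.
ω_n = ω_d/√(1−ζ²) = 849/√0.922 = 884 rad/s.

ω_n ≈ 884 rad/s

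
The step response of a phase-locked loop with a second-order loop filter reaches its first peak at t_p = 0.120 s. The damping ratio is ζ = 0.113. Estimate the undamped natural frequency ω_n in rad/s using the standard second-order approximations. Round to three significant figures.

ω_n ≈ 26.3 rad/s

Peak time t_p = π/ω_d, so ω_d = π/t_p = π/0.120 = 26.2 rad/s.
ω_n = ω_d/√(1−ζ²) = 26.2/√0.987 = 26.3 rad/s.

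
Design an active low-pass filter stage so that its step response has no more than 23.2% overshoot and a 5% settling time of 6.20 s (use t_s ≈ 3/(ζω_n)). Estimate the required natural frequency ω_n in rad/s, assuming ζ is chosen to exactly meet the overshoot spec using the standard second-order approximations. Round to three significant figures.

ω_n ≈ 1.15 rad/s

ζ = −ln(OS)/√(π² + (ln OS)²). With OS = 0.232, ln OS = −1.461 and ζ = 1.461/3.465 = 0.422.
From t_s ≈ 3/(ζω_n): ω_n = 3/(ζ·t_s) = 3/(0.422·6.20) = 1.15 rad/s.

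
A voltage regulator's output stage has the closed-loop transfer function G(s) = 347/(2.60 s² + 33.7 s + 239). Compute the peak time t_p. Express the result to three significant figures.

t_p ≈ 0.445 s

Dividing through by 2.60: denominator becomes s² + 12.96 s + 91.92.
So ω_n = √91.92 = 9.59 rad/s and ζ = 12.96/(2·9.59) = 0.676.
ω_d = ω_n√(1−ζ²) = 7.07 rad/s. t_p = π/ω_d = 0.445 s.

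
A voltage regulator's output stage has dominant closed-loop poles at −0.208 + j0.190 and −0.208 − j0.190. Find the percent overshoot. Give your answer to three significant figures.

|pole| = ω_n = √(0.208² + 0.190²) = 0.282 rad/s; ζ = cos θ = σ/ω_n = 0.738.
%OS = 100 e^{−πζ/√(1−ζ²)} with ζ = 0.738 gives 3.21%.

%OS ≈ 3.21%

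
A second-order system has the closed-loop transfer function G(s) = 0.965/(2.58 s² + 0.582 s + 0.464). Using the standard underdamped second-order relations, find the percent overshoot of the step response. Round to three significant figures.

Dividing through by 2.58: denominator becomes s² + 0.2256 s + 0.1798.
So ω_n = √0.1798 = 0.424 rad/s and ζ = 0.2256/(2·0.424) = 0.266.
%OS = 100 e^{−πζ/√(1−ζ²)} with ζ = 0.266 gives 42.0%.

%OS ≈ 42.0%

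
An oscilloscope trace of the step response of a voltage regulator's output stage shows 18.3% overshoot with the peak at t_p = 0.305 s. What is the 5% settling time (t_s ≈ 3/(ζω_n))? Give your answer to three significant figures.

t_s ≈ 0.539 s

ζ from %OS: ζ = |ln 0.183|/√(π²+ln²0.183) = 0.476.
From t_p = π/ω_d, ω_d = π/0.305 = 10.3 rad/s, so ω_n = ω_d/√(1−ζ²) = 11.7 rad/s.
t_s ≈ 3/(ζω_n) = 3/(0.476·11.7) = 0.539 s.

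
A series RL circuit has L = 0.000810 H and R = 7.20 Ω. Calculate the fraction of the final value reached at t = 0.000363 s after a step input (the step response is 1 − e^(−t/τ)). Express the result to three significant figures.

y/y_∞ ≈ 0.960

τ = L/R = 0.000810/7.20 = 0.000112 s.
y(t)/y_∞ = 1 − e^(−t/τ) = 1 − e^(−0.000363/0.000112) = 1 − e^(−3.23) = 0.960.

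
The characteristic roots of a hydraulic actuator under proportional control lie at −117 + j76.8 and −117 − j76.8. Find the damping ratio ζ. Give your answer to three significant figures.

With σ = 117, ω_d = 76.8: ω_n = √(σ²+ω_d²) = 140 rad/s, ζ = σ/ω_n = 0.836.

ζ ≈ 0.836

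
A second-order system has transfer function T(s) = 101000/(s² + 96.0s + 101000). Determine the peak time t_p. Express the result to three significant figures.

t_p ≈ 0.0100 s

Matching coefficients with s² + 2ζω_n s + ω_n² gives ω_n² = 101000 ⇒ ω_n = 318 rad/s, and ζ = 96.0/(2ω_n) = 0.151.
The damped frequency ω_d = ω_n√(1−ζ²) = 314 rad/s. Then t_p = π/ω_d = 0.0100 s.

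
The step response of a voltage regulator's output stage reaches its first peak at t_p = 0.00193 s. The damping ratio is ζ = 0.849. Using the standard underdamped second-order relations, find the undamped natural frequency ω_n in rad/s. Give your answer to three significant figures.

ω_n ≈ 3080 rad/s

Peak time t_p = π/ω_d, so ω_d = π/t_p = π/0.00193 = 1630 rad/s.
ω_n = ω_d/√(1−ζ²) = 1630/√0.279 = 3080 rad/s.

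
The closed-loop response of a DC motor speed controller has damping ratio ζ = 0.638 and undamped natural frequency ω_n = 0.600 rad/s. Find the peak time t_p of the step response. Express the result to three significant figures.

t_p ≈ 6.80 s

The damped frequency is ω_d = ω_n√(1−ζ²) = 0.600·√(1−0.407) = 0.462 rad/s.
Peak time t_p = π/ω_d = π/0.462 = 6.80 s.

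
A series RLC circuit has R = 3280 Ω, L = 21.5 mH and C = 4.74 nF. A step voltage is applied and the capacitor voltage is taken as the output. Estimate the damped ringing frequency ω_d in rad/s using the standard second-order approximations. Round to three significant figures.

ω_d ≈ 63200 rad/s

For a series RLC circuit (capacitor voltage as output), ω_n = 1/√(LC) = 1/√(21.5 mH · 4.74 nF) = 99100 rad/s.
ζ = (R/2)·√(C/L) = (3280/2)·√(4.74 nF/21.5 mH) = 0.770.
The damped frequency ω_d = ω_n√(1−ζ²) = 63200 rad/s.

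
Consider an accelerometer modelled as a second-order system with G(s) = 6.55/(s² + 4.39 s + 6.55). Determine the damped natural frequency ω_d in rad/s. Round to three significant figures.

Comparing the denominator to s² + 2ζω_n s + ω_n²: ω_n = √6.55 = 2.56 rad/s, and 2ζω_n = 4.39 so ζ = 4.39/(2·2.56) = 0.858.
The damped frequency ω_d = ω_n√(1−ζ²) = 1.32 rad/s.

ω_d ≈ 1.32 rad/s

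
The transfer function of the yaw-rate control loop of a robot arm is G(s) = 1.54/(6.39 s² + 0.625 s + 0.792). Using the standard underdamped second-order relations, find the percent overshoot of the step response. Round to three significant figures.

Dividing through by 6.39: denominator becomes s² + 0.09781 s + 0.1239.
So ω_n = √0.1239 = 0.352 rad/s and ζ = 0.09781/(2·0.352) = 0.139.
%OS = 100·exp(−πζ/√(1−ζ²)) = 64.4%.

%OS ≈ 64.4%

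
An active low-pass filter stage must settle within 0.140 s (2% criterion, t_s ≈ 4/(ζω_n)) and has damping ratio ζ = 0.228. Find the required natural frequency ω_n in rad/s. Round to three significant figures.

ω_n ≈ 125 rad/s

Rearranging t_s ≈ 4/(ζω_n) gives ω_n = 4/(ζ·t_s) = 4/(0.228 × 0.140) = 125 rad/s.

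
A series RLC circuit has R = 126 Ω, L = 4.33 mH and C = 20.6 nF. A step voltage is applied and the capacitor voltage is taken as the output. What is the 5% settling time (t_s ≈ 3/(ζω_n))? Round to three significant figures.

t_s ≈ 0.000206 s

For a series RLC circuit (capacitor voltage as output), ω_n = 1/√(LC) = 1/√(4.33 mH · 20.6 nF) = 106000 rad/s.
ζ = (R/2)·√(C/L) = (126/2)·√(20.6 nF/4.33 mH) = 0.137.
t_s ≈ 3/(ζω_n) = 0.000206 s.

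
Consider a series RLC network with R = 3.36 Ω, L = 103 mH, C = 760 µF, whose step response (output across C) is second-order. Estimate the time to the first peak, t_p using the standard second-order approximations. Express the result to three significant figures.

t_p ≈ 0.0281 s

For a series RLC circuit (capacitor voltage as output), ω_n = 1/√(LC) = 1/√(103 mH · 760 µF) = 113 rad/s.
ζ = (R/2)·√(C/L) = (3.36/2)·√(760 µF/103 mH) = 0.144.
ω_d = 113·√(1 − 0.144²) = 112 rad/s. t_p = π/ω_d = 0.0281 s.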